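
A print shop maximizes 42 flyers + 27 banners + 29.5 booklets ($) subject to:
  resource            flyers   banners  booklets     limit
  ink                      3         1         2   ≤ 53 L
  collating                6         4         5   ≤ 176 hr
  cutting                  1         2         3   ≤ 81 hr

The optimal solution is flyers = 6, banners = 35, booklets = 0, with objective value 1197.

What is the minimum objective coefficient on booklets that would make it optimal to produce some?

34.5

At the optimum: ink uses 53 of 53 (binding); collating uses 176 of 176 (binding); cutting uses 76 of 81 (slack = 5).
Slack constraints have shadow price 0 (complementary slackness).
From A_Bᵀ y = c: 3·y_ink + 6·y_collating = 42; 1·y_ink + 4·y_collating = 27.
This yields shadow prices y_ink = 1, y_collating = 6.5.
booklets enters the basis when its profit ≥ yᵀa₃ = 1·2 + 6.5·5 = 34.5.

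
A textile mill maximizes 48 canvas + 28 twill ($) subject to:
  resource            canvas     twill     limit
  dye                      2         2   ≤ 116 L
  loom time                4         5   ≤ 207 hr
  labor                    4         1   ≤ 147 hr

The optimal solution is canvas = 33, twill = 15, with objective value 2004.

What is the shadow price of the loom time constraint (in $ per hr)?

4

Check each constraint at x*: dye 96/116 (slack 20); loom time 207/207 (tight); labor 147/147 (tight).
By complementary slackness, y = 0 for the non-binding constraint.
From A_Bᵀ y = c: 4·y_loom time + 4·y_labor = 48; 5·y_loom time + 1·y_labor = 28.
Solving: y_loom time = 4, y_labor = 8.
Shadow price of loom time = 4.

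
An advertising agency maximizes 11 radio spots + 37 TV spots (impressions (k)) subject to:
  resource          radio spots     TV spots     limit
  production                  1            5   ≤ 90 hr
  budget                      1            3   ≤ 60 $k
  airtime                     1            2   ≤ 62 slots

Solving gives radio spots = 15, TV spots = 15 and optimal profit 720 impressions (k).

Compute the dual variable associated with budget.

9

At the optimum: production uses 90 of 90 (binding); budget uses 60 of 60 (binding); airtime uses 45 of 62 (slack = 17).
Since airtime is not tight, its dual is 0.
The binding rows give the dual system: 1·y_production + 1·y_budget = 11 and 5·y_production + 3·y_budget = 37.
Solving: y_production = 2, y_budget = 9.
Shadow price of budget = 9.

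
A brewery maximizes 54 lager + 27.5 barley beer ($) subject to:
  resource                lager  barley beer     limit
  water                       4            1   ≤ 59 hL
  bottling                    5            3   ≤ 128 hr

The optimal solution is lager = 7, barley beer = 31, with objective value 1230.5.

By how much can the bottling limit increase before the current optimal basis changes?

49

Binding constraints: water, bottling. The basis is B = [[4,1],[5,3]] with det 7.
Per unit increase in bottling, x* moves by d = (-0.1429, 0.5714).
The basis stays optimal until lager reaches 0; allowable increase = 49 hr.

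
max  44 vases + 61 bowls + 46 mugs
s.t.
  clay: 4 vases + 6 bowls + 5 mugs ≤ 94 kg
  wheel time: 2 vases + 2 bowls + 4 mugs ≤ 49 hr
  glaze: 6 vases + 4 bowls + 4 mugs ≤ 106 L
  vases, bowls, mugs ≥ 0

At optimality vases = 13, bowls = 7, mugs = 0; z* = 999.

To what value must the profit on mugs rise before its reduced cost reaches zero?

At the optimum: clay uses 94 of 94 (binding); wheel time uses 40 of 49 (slack = 9); glaze uses 106 of 106 (binding).
By complementary slackness, y = 0 for the non-binding constraint.
The binding rows give the dual system: 4·y_clay + 6·y_glaze = 44 and 6·y_clay + 4·y_glaze = 61.
Solving: y_clay = 9.5, y_glaze = 1.
mugs enters the basis when its profit ≥ yᵀa₃ = 9.5·5 + 1·4 = 51.5.

51.5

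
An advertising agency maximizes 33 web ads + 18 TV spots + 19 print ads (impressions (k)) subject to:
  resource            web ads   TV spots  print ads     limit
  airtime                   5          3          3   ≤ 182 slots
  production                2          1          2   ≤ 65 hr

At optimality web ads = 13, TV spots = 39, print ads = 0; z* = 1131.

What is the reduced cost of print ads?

-8

At the optimum: airtime uses 182 of 182 (binding); production uses 65 of 65 (binding).
Dual feasibility on the basic columns requires 5·y_airtime + 2·y_production = 33, 3·y_airtime + 1·y_production = 18.
Solving: y_airtime = 3, y_production = 9.
Reduced cost of print ads: c₃ − yᵀa₃ = 19 − (3·3 + 9·2) = 19 − 27 = -8.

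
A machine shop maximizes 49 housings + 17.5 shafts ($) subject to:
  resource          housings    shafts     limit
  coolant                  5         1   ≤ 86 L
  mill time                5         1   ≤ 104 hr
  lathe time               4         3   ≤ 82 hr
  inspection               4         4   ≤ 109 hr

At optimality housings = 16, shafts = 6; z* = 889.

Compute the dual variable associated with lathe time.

Binding: coolant and lathe time. Non-binding: mill time (18 unused), inspection (21 unused).
Slack constraints have shadow price 0 (complementary slackness).
Dual feasibility on the basic columns requires 5·y_coolant + 4·y_lathe time = 49, 1·y_coolant + 3·y_lathe time = 17.5.
This yields shadow prices y_coolant = 7, y_lathe time = 3.5.
Shadow price of lathe time = 3.5.

3.5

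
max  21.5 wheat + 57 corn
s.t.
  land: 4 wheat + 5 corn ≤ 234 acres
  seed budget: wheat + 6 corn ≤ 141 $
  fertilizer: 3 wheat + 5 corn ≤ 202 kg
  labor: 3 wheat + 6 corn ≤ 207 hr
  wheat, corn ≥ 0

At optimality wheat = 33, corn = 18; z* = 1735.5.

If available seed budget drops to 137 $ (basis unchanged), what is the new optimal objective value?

Binding: seed budget and labor. Non-binding: land (12 unused), fertilizer (13 unused).
By complementary slackness, y = 0 for the non-binding constraints.
Dual feasibility on the basic columns requires 1·y_seed budget + 3·y_labor = 21.5, 6·y_seed budget + 6·y_labor = 57.
This yields shadow prices y_seed budget = 3.5, y_labor = 6.
Δz = y_seed budget·Δb = 3.5 × (-4) = -14, so new z* = 1735.5 − 14 = 1721.5.

1721.5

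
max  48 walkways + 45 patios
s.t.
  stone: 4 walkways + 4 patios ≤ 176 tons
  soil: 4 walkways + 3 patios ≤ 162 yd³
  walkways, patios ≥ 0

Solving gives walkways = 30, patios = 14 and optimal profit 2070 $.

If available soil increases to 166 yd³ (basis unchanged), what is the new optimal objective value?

Both stone and soil are binding at x*.
From A_Bᵀ y = c: 4·y_stone + 4·y_soil = 48; 4·y_stone + 3·y_soil = 45.
→ y_stone = 9 and y_soil = 3.
Δz = y_soil·Δb = 3 × (4) = 12, so new z* = 2070 + 12 = 2082.

2082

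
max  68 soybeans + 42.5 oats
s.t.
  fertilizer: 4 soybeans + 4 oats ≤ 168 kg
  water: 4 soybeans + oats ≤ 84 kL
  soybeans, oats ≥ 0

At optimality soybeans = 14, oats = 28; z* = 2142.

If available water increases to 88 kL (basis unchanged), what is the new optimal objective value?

2176

Check each constraint at x*: fertilizer 168/168 (tight); water 84/84 (tight).
The binding rows give the dual system: 4·y_fertilizer + 4·y_water = 68 and 4·y_fertilizer + 1·y_water = 42.5.
This yields shadow prices y_fertilizer = 8.5, y_water = 8.5.
Δz = y_water·Δb = 8.5 × (4) = 34, so new z* = 2142 + 34 = 2176.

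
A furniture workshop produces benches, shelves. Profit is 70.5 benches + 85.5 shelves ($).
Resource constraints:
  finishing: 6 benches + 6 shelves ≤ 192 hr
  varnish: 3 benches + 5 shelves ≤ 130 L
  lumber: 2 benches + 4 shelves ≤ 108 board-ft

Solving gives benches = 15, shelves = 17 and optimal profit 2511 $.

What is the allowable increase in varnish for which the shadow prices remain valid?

10

Binding constraints: finishing, varnish. The basis is B = [[6,6],[3,5]] with det 12.
Per unit increase in varnish, x* moves by d = (-0.5, 0.5).
The basis stays optimal until lumber becomes binding; allowable increase = 10 L.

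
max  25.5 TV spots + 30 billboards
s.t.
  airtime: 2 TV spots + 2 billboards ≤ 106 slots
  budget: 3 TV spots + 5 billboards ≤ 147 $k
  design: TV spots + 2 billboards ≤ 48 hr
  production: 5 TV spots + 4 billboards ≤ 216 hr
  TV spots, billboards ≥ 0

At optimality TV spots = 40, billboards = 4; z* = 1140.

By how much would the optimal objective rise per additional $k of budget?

0

Check each constraint at x*: airtime 88/106 (slack 18); budget 140/147 (slack 7); design 48/48 (tight); production 216/216 (tight).
Slack constraints have shadow price 0 (complementary slackness).
From A_Bᵀ y = c: 1·y_design + 5·y_production = 25.5; 2·y_design + 4·y_production = 30.
→ y_design = 8 and y_production = 3.5.
Shadow price of budget = 0.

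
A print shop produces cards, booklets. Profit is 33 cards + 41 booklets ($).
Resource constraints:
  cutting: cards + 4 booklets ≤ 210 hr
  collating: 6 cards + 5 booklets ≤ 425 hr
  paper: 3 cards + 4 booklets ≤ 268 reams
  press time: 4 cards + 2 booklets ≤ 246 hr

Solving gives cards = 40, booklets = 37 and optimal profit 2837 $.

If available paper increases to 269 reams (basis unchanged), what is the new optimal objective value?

2846

Check each constraint at x*: cutting 188/210 (slack 22); collating 425/425 (tight); paper 268/268 (tight); press time 234/246 (slack 12).
Slack constraints have shadow price 0 (complementary slackness).
The binding rows give the dual system: 6·y_collating + 3·y_paper = 33 and 5·y_collating + 4·y_paper = 41.
Solving: y_collating = 1, y_paper = 9.
Δz = y_paper·Δb = 9 × (1) = 9, so new z* = 2837 + 9 = 2846.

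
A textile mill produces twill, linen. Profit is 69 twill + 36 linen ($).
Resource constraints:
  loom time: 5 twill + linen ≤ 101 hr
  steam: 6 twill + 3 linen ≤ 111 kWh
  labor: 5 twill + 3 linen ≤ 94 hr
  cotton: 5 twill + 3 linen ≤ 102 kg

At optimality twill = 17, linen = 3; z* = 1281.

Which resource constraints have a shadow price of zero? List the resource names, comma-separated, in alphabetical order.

cotton, loom time

loom time: 88/101 (slack 13)
steam: 111/111 (binding)
labor: 94/94 (binding)
cotton: 94/102 (slack 8)
By complementary slackness, a constraint with positive slack has shadow price 0 → cotton, loom time.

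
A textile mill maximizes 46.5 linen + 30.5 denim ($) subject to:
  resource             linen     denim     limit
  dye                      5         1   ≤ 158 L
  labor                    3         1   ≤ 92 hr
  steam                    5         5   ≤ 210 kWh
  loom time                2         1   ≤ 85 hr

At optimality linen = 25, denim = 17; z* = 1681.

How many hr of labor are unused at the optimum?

labor used = 3·25 + 1·17 = 92; slack = 92 − 92 = 0.

0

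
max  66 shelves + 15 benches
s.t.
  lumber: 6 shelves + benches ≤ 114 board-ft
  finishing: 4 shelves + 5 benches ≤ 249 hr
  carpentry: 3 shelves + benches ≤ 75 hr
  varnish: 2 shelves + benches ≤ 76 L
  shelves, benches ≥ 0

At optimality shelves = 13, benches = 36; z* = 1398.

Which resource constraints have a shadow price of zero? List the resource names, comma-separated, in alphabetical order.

finishing, varnish

lumber: 114/114 (binding)
finishing: 232/249 (slack 17)
carpentry: 75/75 (binding)
varnish: 62/76 (slack 14)
By complementary slackness, a constraint with positive slack has shadow price 0 → finishing, varnish.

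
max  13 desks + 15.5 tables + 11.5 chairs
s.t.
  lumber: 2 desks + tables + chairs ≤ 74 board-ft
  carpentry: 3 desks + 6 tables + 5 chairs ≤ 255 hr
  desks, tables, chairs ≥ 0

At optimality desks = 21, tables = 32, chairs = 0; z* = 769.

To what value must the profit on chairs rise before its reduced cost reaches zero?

Check each constraint at x*: lumber 74/74 (tight); carpentry 255/255 (tight).
From A_Bᵀ y = c: 2·y_lumber + 3·y_carpentry = 13; 1·y_lumber + 6·y_carpentry = 15.5.
Solving: y_lumber = 3.5, y_carpentry = 2.
chairs enters the basis when its profit ≥ yᵀa₃ = 3.5·1 + 2·5 = 13.5.

13.5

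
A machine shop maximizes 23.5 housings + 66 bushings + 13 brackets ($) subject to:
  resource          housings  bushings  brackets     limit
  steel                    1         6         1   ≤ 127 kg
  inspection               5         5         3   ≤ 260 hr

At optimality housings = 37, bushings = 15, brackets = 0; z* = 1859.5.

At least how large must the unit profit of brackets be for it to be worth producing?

Both steel and inspection are binding at x*.
From A_Bᵀ y = c: 1·y_steel + 5·y_inspection = 23.5; 6·y_steel + 5·y_inspection = 66.
→ y_steel = 8.5 and y_inspection = 3.
brackets enters the basis when its profit ≥ yᵀa₃ = 8.5·1 + 3·3 = 17.5.

17.5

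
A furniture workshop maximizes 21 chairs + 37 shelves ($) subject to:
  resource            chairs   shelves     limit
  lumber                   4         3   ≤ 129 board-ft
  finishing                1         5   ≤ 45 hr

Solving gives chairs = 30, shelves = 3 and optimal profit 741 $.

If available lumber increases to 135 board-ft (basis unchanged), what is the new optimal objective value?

765

Both lumber and finishing are binding at x*.
From A_Bᵀ y = c: 4·y_lumber + 1·y_finishing = 21; 3·y_lumber + 5·y_finishing = 37.
Solving: y_lumber = 4, y_finishing = 5.
Δz = y_lumber·Δb = 4 × (6) = 24, so new z* = 741 + 24 = 765.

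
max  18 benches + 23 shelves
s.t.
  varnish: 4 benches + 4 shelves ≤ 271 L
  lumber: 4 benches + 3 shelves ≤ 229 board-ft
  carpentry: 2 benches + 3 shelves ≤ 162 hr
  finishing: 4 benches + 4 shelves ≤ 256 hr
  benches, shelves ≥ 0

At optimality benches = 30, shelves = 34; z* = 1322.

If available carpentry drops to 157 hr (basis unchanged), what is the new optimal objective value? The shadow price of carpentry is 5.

Δb = -5, so new z* = 1322 + (5)·(-5) = 1322 − 25 = 1297.

1297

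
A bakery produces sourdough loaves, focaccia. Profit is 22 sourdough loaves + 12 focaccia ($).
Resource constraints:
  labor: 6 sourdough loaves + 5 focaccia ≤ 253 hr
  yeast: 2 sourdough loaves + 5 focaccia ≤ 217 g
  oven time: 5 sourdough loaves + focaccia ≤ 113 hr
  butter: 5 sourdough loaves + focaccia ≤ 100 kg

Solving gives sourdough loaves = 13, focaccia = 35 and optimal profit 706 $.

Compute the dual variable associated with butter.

2

Binding: labor and butter. Non-binding: yeast (16 unused), oven time (13 unused).
Slack constraints have shadow price 0 (complementary slackness).
The binding rows give the dual system: 6·y_labor + 5·y_butter = 22 and 5·y_labor + 1·y_butter = 12.
This yields shadow prices y_labor = 2, y_butter = 2.
Shadow price of butter = 2.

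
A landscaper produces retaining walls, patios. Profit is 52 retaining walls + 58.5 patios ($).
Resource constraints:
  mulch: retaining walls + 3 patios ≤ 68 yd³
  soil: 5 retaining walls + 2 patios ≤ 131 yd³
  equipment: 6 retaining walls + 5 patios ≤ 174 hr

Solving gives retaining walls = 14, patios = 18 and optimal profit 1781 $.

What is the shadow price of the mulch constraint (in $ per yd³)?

7

Binding: mulch and equipment. Non-binding: soil (25 unused).
By complementary slackness, y = 0 for the non-binding constraint.
Dual feasibility on the basic columns requires 1·y_mulch + 6·y_equipment = 52, 3·y_mulch + 5·y_equipment = 58.5.
→ y_mulch = 7 and y_equipment = 7.5.
Shadow price of mulch = 7.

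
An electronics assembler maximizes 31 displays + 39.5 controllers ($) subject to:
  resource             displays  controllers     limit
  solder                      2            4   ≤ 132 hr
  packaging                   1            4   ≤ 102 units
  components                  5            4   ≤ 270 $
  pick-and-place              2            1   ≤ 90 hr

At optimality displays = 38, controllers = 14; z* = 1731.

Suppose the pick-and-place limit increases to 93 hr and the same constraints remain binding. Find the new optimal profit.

At the optimum: solder uses 132 of 132 (binding); packaging uses 94 of 102 (slack = 8); components uses 246 of 270 (slack = 24); pick-and-place uses 90 of 90 (binding).
Since packaging, components are not tight, their duals are 0.
Dual feasibility on the basic columns requires 2·y_solder + 2·y_pick-and-place = 31, 4·y_solder + 1·y_pick-and-place = 39.5.
Solving: y_solder = 8, y_pick-and-place = 7.5.
Δz = y_pick-and-place·Δb = 7.5 × (3) = 22.5, so new z* = 1731 + 22.5 = 1753.5.

1753.5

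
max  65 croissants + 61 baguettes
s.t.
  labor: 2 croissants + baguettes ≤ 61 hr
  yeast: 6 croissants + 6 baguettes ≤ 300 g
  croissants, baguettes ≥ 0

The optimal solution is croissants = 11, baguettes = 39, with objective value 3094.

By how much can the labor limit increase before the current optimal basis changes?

Binding constraints: labor, yeast. The basis is B = [[2,1],[6,6]] with det 6.
Per unit increase in labor, x* moves by d = (1, -1).
The basis stays optimal until baguettes reaches 0; allowable increase = 39 hr.

39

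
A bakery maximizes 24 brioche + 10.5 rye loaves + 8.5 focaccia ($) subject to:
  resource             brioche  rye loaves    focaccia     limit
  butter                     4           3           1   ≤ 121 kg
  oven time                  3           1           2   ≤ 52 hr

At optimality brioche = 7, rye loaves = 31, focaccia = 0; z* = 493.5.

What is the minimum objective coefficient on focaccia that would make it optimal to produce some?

Both butter and oven time are binding at x*.
From A_Bᵀ y = c: 4·y_butter + 3·y_oven time = 24; 3·y_butter + 1·y_oven time = 10.5.
Solving: y_butter = 1.5, y_oven time = 6.
focaccia enters the basis when its profit ≥ yᵀa₃ = 1.5·1 + 6·2 = 13.5.

13.5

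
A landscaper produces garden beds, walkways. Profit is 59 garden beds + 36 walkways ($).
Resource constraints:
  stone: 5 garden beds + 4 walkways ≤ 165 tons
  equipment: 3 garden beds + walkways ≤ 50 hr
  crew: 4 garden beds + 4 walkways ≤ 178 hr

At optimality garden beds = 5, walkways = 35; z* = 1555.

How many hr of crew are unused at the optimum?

18

crew used = 4·5 + 4·35 = 160; slack = 178 − 160 = 18.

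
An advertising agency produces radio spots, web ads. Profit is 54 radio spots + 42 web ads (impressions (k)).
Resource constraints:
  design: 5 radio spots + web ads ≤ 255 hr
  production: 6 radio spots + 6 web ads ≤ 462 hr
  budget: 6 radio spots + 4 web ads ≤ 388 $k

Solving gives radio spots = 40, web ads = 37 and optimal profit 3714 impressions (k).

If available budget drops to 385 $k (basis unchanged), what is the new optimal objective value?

3696

Binding: production and budget. Non-binding: design (18 unused).
By complementary slackness, y = 0 for the non-binding constraint.
Dual feasibility on the basic columns requires 6·y_production + 6·y_budget = 54, 6·y_production + 4·y_budget = 42.
This yields shadow prices y_production = 3, y_budget = 6.
Δz = y_budget·Δb = 6 × (-3) = -18, so new z* = 3714 − 18 = 3696.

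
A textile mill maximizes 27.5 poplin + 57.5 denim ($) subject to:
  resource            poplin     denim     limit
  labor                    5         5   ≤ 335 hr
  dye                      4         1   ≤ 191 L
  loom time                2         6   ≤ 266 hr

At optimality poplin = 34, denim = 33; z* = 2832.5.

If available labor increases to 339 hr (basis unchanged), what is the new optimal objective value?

At the optimum: labor uses 335 of 335 (binding); dye uses 169 of 191 (slack = 22); loom time uses 266 of 266 (binding).
Slack constraints have shadow price 0 (complementary slackness).
The binding rows give the dual system: 5·y_labor + 2·y_loom time = 27.5 and 5·y_labor + 6·y_loom time = 57.5.
This yields shadow prices y_labor = 2.5, y_loom time = 7.5.
Δz = y_labor·Δb = 2.5 × (4) = 10, so new z* = 2832.5 + 10 = 2842.5.

2842.5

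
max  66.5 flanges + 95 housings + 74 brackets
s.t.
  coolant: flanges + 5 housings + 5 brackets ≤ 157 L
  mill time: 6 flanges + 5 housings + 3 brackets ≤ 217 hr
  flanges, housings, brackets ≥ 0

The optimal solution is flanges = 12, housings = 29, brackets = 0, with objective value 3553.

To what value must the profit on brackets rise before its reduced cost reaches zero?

At the optimum: coolant uses 157 of 157 (binding); mill time uses 217 of 217 (binding).
Dual feasibility on the basic columns requires 1·y_coolant + 6·y_mill time = 66.5, 5·y_coolant + 5·y_mill time = 95.
Solving: y_coolant = 9.5, y_mill time = 9.5.
brackets enters the basis when its profit ≥ yᵀa₃ = 9.5·5 + 9.5·3 = 76.

76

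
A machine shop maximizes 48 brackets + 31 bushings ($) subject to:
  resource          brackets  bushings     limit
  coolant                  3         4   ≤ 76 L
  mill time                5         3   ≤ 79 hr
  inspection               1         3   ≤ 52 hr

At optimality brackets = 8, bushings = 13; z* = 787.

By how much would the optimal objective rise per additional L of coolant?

1

Check each constraint at x*: coolant 76/76 (tight); mill time 79/79 (tight); inspection 47/52 (slack 5).
Slack constraints have shadow price 0 (complementary slackness).
From A_Bᵀ y = c: 3·y_coolant + 5·y_mill time = 48; 4·y_coolant + 3·y_mill time = 31.
→ y_coolant = 1 and y_mill time = 9.
Shadow price of coolant = 1.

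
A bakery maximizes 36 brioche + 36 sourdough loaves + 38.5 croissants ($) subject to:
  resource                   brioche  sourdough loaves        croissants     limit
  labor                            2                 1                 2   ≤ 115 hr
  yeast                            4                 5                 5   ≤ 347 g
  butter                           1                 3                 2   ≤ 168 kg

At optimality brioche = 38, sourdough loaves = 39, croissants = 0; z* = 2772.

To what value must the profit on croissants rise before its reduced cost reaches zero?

42

Check each constraint at x*: labor 115/115 (tight); yeast 347/347 (tight); butter 155/168 (slack 13).
Since butter is not tight, its dual is 0.
From A_Bᵀ y = c: 2·y_labor + 4·y_yeast = 36; 1·y_labor + 5·y_yeast = 36.
Solving: y_labor = 6, y_yeast = 6.
croissants enters the basis when its profit ≥ yᵀa₃ = 6·2 + 6·5 = 42.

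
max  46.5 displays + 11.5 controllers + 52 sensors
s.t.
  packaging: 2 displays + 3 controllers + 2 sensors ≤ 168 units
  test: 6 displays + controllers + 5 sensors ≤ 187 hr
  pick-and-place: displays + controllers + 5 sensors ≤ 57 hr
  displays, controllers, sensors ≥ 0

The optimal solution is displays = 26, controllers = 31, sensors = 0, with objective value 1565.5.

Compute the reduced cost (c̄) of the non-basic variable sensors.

-5.5

At the optimum: packaging uses 145 of 168 (slack = 23); test uses 187 of 187 (binding); pick-and-place uses 57 of 57 (binding).
Slack constraints have shadow price 0 (complementary slackness).
Dual feasibility on the basic columns requires 6·y_test + 1·y_pick-and-place = 46.5, 1·y_test + 1·y_pick-and-place = 11.5.
→ y_test = 7 and y_pick-and-place = 4.5.
Reduced cost of sensors: c₃ − yᵀa₃ = 52 − (7·5 + 4.5·5) = 52 − 57.5 = -5.5.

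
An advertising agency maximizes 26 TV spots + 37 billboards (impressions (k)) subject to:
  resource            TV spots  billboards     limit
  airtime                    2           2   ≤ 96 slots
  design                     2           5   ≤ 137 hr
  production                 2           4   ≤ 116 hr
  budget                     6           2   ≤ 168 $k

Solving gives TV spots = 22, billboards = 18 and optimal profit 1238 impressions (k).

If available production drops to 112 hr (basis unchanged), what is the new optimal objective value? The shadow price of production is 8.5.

Δb = -4, so new z* = 1238 + (8.5)·(-4) = 1238 − 34 = 1204.

1204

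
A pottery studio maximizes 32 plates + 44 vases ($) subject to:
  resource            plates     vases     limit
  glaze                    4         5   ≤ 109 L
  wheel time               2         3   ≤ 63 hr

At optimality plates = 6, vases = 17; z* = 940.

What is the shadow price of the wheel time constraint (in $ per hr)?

8

At the optimum: glaze uses 109 of 109 (binding); wheel time uses 63 of 63 (binding).
Dual feasibility on the basic columns requires 4·y_glaze + 2·y_wheel time = 32, 5·y_glaze + 3·y_wheel time = 44.
This yields shadow prices y_glaze = 4, y_wheel time = 8.
Shadow price of wheel time = 8.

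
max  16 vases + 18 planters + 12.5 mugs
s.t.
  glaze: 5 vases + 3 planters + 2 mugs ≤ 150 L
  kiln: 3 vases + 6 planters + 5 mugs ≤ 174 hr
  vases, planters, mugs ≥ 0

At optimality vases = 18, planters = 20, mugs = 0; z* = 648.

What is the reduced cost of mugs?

-1.5

Both glaze and kiln are binding at x*.
Dual feasibility on the basic columns requires 5·y_glaze + 3·y_kiln = 16, 3·y_glaze + 6·y_kiln = 18.
→ y_glaze = 2 and y_kiln = 2.
Reduced cost of mugs: c₃ − yᵀa₃ = 12.5 − (2·2 + 2·5) = 12.5 − 14 = -1.5.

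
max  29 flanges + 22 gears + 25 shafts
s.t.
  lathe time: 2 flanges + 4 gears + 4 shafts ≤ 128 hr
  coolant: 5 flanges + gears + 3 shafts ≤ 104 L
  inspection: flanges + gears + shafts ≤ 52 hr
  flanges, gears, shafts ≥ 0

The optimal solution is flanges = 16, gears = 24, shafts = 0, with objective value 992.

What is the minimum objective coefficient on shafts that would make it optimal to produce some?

Binding: lathe time and coolant. Non-binding: inspection (12 unused).
Since inspection is not tight, its dual is 0.
Dual feasibility on the basic columns requires 2·y_lathe time + 5·y_coolant = 29, 4·y_lathe time + 1·y_coolant = 22.
→ y_lathe time = 4.5 and y_coolant = 4.
shafts enters the basis when its profit ≥ yᵀa₃ = 4.5·4 + 4·3 = 30.

30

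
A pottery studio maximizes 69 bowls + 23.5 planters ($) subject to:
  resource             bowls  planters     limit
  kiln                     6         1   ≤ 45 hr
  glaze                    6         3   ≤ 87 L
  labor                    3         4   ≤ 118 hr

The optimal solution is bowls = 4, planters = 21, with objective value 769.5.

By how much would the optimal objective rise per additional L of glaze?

6

Check each constraint at x*: kiln 45/45 (tight); glaze 87/87 (tight); labor 96/118 (slack 22).
Since labor is not tight, its dual is 0.
The binding rows give the dual system: 6·y_kiln + 6·y_glaze = 69 and 1·y_kiln + 3·y_glaze = 23.5.
This yields shadow prices y_kiln = 5.5, y_glaze = 6.
Shadow price of glaze = 6.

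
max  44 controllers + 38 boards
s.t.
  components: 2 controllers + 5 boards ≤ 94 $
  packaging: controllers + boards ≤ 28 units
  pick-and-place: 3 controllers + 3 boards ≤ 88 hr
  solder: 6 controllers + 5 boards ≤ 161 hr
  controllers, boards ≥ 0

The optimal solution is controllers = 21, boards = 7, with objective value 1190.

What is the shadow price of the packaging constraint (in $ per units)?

At the optimum: components uses 77 of 94 (slack = 17); packaging uses 28 of 28 (binding); pick-and-place uses 84 of 88 (slack = 4); solder uses 161 of 161 (binding).
Slack constraints have shadow price 0 (complementary slackness).
Dual feasibility on the basic columns requires 1·y_packaging + 6·y_solder = 44, 1·y_packaging + 5·y_solder = 38.
This yields shadow prices y_packaging = 8, y_solder = 6.
Shadow price of packaging = 8.

8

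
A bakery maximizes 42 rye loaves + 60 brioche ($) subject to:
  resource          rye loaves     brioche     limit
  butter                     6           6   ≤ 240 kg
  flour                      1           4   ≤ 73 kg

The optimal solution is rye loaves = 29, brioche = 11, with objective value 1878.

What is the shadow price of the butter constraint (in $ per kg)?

Check each constraint at x*: butter 240/240 (tight); flour 73/73 (tight).
The binding rows give the dual system: 6·y_butter + 1·y_flour = 42 and 6·y_butter + 4·y_flour = 60.
This yields shadow prices y_butter = 6, y_flour = 6.
Shadow price of butter = 6.

6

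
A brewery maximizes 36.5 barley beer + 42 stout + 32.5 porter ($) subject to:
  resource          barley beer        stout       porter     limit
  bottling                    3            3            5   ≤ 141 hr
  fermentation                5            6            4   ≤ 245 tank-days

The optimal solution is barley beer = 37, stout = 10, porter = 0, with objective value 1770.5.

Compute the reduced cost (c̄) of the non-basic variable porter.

Both bottling and fermentation are binding at x*.
The binding rows give the dual system: 3·y_bottling + 5·y_fermentation = 36.5 and 3·y_bottling + 6·y_fermentation = 42.
→ y_bottling = 3 and y_fermentation = 5.5.
Reduced cost of porter: c₃ − yᵀa₃ = 32.5 − (3·5 + 5.5·4) = 32.5 − 37 = -4.5.

-4.5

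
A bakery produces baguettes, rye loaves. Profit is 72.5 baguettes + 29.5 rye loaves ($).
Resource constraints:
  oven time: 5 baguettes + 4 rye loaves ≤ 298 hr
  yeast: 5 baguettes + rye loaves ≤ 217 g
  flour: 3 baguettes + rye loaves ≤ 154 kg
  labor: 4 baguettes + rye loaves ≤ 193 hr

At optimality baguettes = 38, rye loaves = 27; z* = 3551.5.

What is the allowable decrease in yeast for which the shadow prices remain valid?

Binding constraints: oven time, yeast. The basis is B = [[5,4],[5,1]] with det -15.
Per unit decrease in yeast, x* moves by d = (-0.2667, 0.3333).
The basis stays optimal until baguettes reaches 0; allowable decrease = 142.5 g.

142.5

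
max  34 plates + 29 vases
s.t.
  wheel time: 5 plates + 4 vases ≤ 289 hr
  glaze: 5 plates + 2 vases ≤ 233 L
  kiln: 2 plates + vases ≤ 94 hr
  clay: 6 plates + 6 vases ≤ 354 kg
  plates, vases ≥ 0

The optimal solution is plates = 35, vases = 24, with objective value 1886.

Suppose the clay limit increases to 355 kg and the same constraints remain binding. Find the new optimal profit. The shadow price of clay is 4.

Δb = 1, so new z* = 1886 + (4)·(1) = 1886 + 4 = 1890.

1890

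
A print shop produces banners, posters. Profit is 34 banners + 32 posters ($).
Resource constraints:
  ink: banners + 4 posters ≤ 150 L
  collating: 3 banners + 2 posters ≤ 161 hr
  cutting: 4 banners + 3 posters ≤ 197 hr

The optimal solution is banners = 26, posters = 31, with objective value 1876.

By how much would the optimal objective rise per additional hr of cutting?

8

At the optimum: ink uses 150 of 150 (binding); collating uses 140 of 161 (slack = 21); cutting uses 197 of 197 (binding).
By complementary slackness, y = 0 for the non-binding constraint.
Dual feasibility on the basic columns requires 1·y_ink + 4·y_cutting = 34, 4·y_ink + 3·y_cutting = 32.
→ y_ink = 2 and y_cutting = 8.
Shadow price of cutting = 8.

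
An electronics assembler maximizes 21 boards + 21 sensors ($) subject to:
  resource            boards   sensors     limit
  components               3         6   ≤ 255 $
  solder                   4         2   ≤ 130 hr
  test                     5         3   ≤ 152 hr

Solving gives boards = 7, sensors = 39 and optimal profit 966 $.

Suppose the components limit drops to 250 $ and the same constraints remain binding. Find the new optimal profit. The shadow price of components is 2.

956

Δb = -5, so new z* = 966 + (2)·(-5) = 966 − 10 = 956.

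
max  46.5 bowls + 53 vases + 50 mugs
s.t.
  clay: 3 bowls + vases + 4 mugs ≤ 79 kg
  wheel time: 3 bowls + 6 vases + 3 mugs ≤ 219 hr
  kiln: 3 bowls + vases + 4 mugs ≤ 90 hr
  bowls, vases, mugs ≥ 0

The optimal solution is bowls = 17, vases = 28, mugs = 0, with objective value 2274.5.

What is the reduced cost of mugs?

-4.5

Binding: clay and wheel time. Non-binding: kiln (11 unused).
Since kiln is not tight, its dual is 0.
Dual feasibility on the basic columns requires 3·y_clay + 3·y_wheel time = 46.5, 1·y_clay + 6·y_wheel time = 53.
This yields shadow prices y_clay = 8, y_wheel time = 7.5.
Reduced cost of mugs: c₃ − yᵀa₃ = 50 − (8·4 + 7.5·3) = 50 − 54.5 = -4.5.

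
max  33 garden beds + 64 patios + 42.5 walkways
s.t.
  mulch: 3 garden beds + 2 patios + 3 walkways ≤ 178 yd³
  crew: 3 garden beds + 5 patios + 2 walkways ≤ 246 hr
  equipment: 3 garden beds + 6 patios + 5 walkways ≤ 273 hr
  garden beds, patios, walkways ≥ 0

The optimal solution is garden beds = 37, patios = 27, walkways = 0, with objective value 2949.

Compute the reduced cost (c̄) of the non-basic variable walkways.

At the optimum: mulch uses 165 of 178 (slack = 13); crew uses 246 of 246 (binding); equipment uses 273 of 273 (binding).
By complementary slackness, y = 0 for the non-binding constraint.
The binding rows give the dual system: 3·y_crew + 3·y_equipment = 33 and 5·y_crew + 6·y_equipment = 64.
Solving: y_crew = 2, y_equipment = 9.
Reduced cost of walkways: c₃ − yᵀa₃ = 42.5 − (2·2 + 9·5) = 42.5 − 49 = -6.5.

-6.5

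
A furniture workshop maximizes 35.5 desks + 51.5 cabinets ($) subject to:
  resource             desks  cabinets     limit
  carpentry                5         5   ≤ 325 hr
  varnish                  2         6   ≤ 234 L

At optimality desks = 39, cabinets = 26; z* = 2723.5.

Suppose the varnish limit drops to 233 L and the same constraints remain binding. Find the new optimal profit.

2719.5

Both carpentry and varnish are binding at x*.
The binding rows give the dual system: 5·y_carpentry + 2·y_varnish = 35.5 and 5·y_carpentry + 6·y_varnish = 51.5.
Solving: y_carpentry = 5.5, y_varnish = 4.
Δz = y_varnish·Δb = 4 × (-1) = -4, so new z* = 2723.5 − 4 = 2719.5.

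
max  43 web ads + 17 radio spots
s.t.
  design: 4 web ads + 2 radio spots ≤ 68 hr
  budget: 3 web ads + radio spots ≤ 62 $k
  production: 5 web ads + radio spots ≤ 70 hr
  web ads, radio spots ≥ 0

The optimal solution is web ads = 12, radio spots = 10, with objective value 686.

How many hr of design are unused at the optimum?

design used = 4·12 + 2·10 = 68; slack = 68 − 68 = 0.

0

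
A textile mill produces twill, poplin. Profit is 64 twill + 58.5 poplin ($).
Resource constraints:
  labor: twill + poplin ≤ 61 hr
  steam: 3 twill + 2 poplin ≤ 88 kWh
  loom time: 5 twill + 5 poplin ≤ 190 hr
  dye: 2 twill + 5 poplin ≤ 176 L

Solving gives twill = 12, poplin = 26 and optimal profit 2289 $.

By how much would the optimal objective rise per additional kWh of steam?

Check each constraint at x*: labor 38/61 (slack 23); steam 88/88 (tight); loom time 190/190 (tight); dye 154/176 (slack 22).
Since labor, dye are not tight, their duals are 0.
From A_Bᵀ y = c: 3·y_steam + 5·y_loom time = 64; 2·y_steam + 5·y_loom time = 58.5.
→ y_steam = 5.5 and y_loom time = 9.5.
Shadow price of steam = 5.5.

5.5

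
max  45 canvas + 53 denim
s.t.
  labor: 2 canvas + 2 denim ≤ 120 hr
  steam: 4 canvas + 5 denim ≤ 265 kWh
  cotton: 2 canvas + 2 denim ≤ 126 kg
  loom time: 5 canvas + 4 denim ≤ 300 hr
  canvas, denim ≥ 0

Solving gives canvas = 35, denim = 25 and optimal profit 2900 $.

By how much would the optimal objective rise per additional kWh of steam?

8

Check each constraint at x*: labor 120/120 (tight); steam 265/265 (tight); cotton 120/126 (slack 6); loom time 275/300 (slack 25).
Since cotton, loom time are not tight, their duals are 0.
Dual feasibility on the basic columns requires 2·y_labor + 4·y_steam = 45, 2·y_labor + 5·y_steam = 53.
Solving: y_labor = 6.5, y_steam = 8.
Shadow price of steam = 8.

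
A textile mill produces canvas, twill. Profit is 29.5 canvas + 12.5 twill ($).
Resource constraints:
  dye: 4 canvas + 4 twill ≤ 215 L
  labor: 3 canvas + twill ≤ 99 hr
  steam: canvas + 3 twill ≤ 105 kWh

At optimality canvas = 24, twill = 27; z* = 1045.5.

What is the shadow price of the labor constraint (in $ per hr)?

At the optimum: dye uses 204 of 215 (slack = 11); labor uses 99 of 99 (binding); steam uses 105 of 105 (binding).
Since dye is not tight, its dual is 0.
The binding rows give the dual system: 3·y_labor + 1·y_steam = 29.5 and 1·y_labor + 3·y_steam = 12.5.
This yields shadow prices y_labor = 9.5, y_steam = 1.
Shadow price of labor = 9.5.

9.5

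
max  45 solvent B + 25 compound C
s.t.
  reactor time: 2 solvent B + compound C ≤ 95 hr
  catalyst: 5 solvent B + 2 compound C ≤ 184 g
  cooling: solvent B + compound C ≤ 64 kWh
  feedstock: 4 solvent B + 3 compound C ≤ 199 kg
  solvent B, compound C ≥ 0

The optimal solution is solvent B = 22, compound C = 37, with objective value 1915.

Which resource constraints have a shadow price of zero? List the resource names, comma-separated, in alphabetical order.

cooling, reactor time

reactor time: 81/95 (slack 14)
catalyst: 184/184 (binding)
cooling: 59/64 (slack 5)
feedstock: 199/199 (binding)
By complementary slackness, a constraint with positive slack has shadow price 0 → cooling, reactor time.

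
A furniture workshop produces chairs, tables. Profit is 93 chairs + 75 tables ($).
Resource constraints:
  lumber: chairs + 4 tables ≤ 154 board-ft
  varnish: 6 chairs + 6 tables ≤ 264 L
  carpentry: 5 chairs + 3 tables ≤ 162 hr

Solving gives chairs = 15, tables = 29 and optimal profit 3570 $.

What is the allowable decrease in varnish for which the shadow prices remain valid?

69.6

Binding constraints: varnish, carpentry. The basis is B = [[6,6],[5,3]] with det -12.
Per unit decrease in varnish, x* moves by d = (0.25, -0.4167).
The basis stays optimal until tables reaches 0; allowable decrease = 69.6 L.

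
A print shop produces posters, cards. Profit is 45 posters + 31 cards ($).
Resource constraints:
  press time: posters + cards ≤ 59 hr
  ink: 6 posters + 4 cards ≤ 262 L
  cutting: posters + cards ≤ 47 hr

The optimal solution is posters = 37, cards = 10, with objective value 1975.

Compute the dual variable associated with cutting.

3

At the optimum: press time uses 47 of 59 (slack = 12); ink uses 262 of 262 (binding); cutting uses 47 of 47 (binding).
By complementary slackness, y = 0 for the non-binding constraint.
Dual feasibility on the basic columns requires 6·y_ink + 1·y_cutting = 45, 4·y_ink + 1·y_cutting = 31.
Solving: y_ink = 7, y_cutting = 3.
Shadow price of cutting = 3.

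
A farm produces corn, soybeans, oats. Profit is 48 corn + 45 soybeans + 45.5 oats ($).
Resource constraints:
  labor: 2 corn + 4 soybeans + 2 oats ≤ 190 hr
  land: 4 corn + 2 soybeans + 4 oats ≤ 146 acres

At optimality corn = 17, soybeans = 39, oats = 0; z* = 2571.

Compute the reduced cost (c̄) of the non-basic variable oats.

-2.5

Both labor and land are binding at x*.
From A_Bᵀ y = c: 2·y_labor + 4·y_land = 48; 4·y_labor + 2·y_land = 45.
Solving: y_labor = 7, y_land = 8.5.
Reduced cost of oats: c₃ − yᵀa₃ = 45.5 − (7·2 + 8.5·4) = 45.5 − 48 = -2.5.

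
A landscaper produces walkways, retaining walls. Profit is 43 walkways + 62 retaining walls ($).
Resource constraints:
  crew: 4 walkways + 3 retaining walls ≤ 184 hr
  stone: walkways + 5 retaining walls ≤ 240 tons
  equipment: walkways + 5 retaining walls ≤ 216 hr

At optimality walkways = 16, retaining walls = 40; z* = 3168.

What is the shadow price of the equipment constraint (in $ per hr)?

7

Check each constraint at x*: crew 184/184 (tight); stone 216/240 (slack 24); equipment 216/216 (tight).
By complementary slackness, y = 0 for the non-binding constraint.
The binding rows give the dual system: 4·y_crew + 1·y_equipment = 43 and 3·y_crew + 5·y_equipment = 62.
This yields shadow prices y_crew = 9, y_equipment = 7.
Shadow price of equipment = 7.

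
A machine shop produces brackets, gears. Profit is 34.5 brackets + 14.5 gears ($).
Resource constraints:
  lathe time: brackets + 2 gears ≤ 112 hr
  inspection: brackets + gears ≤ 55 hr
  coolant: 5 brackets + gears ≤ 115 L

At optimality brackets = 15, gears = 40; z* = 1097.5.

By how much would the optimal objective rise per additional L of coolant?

5

At the optimum: lathe time uses 95 of 112 (slack = 17); inspection uses 55 of 55 (binding); coolant uses 115 of 115 (binding).
Since lathe time is not tight, its dual is 0.
Dual feasibility on the basic columns requires 1·y_inspection + 5·y_coolant = 34.5, 1·y_inspection + 1·y_coolant = 14.5.
This yields shadow prices y_inspection = 9.5, y_coolant = 5.
Shadow price of coolant = 5.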